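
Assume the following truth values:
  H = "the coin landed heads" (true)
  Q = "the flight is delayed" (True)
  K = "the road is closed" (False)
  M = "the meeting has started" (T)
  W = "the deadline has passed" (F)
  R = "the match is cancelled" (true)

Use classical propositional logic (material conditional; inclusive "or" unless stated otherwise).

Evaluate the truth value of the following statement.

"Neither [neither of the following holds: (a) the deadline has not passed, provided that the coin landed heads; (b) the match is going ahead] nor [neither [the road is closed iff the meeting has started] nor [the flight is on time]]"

False.

Values: H=T, W=F, R=T, K=F, M=T, Q=T.
This is ((H → ¬W) ↓ ¬R) ↓ ((K ↔ M) ↓ ¬Q).

¬W = ¬F = T
H → ¬W = T → T = T
¬R = ¬T = F
(H → ¬W) ↓ ¬R = T ↓ F = F
K ↔ M = F ↔ T = F
¬Q = ¬T = F
(K ↔ M) ↓ ¬Q = F ↓ F = T
((H → ¬W) ↓ ¬R) ↓ ((K ↔ M) ↓ ¬Q) = F ↓ T = F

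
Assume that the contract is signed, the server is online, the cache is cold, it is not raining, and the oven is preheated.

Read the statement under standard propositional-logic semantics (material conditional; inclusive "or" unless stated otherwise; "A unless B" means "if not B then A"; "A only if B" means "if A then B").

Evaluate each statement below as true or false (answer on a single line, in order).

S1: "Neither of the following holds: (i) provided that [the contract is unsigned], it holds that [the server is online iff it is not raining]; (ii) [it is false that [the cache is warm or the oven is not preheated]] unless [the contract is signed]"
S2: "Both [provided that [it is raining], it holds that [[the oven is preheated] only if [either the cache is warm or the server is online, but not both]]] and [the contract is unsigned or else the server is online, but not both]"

S1 false, S2 true

Let P = "the contract is signed" (True), Q = "the server is online" (True), S = "it is raining" (False), R = "the cache is warm" (False), U = "the oven is preheated" (True).

S1: Parsed as (not P -> (Q iff not S)) nor (not (R or not U) or P)

not P = not True = False
not S = not False = True
Q iff not S = True iff True = True
not P -> (Q iff not S) = False -> True = True
not U = not True = False
R or not U = False or False = False
not (R or not U) = not False = True
not (R or not U) or P = True or True = True
(not P -> (Q iff not S)) nor (not (R or not U) or P) = True nor True = False
Hence S1 is false.

S2: This is (S -> (U -> (R xor Q))) and (not P xor Q).

R xor Q = False xor True = True
U -> (R xor Q) = True -> True = True
S -> (U -> (R xor Q)) = False -> True = True
not P = not True = False
not P xor Q = False xor True = True
(S -> (U -> (R xor Q))) and (not P xor Q) = True and True = True
Hence S2 is true.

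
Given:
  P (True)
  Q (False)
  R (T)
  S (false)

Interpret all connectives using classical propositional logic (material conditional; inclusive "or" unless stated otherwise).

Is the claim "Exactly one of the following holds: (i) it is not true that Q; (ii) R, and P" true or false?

Values: Q=False, R=True, P=True.
Parsed as not Q xor (R and P)

not Q = not False = True
R and P = True and True = True
not Q xor (R and P) = True xor True = False

false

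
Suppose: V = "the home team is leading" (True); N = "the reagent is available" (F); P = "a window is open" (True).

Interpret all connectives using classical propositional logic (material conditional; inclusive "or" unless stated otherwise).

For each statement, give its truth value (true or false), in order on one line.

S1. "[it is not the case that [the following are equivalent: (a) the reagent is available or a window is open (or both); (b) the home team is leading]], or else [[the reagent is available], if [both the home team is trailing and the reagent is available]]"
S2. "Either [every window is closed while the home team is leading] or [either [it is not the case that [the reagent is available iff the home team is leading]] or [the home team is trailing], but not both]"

S1: Formalization: not ((N or P) iff V) or ((not V and N) -> N)

N or P = False or True = True
(N or P) iff V = True iff True = True
not ((N or P) iff V) = not True = False
not V = not True = False
not V and N = False and False = False
(not V and N) -> N = False -> False = True
not ((N or P) iff V) or ((not V and N) -> N) = False or True = True
So S1 is true.

S2: Parsed as (not P and V) or (not (N iff V) xor not V)

not P = not True = False
not P and V = False and True = False
N iff V = False iff True = False
not (N iff V) = not False = True
not V = not True = False
not (N iff V) xor not V = True xor False = True
(not P and V) or (not (N iff V) xor not V) = False or True = True
Hence S2 is true.

S1 T, S2 T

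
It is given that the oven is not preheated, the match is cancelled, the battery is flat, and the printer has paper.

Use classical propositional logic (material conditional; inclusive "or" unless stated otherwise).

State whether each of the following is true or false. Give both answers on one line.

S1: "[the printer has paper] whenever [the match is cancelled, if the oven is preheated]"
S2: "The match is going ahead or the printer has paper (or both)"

Let W = "the oven is preheated" (False), L = "the match is cancelled" (True), R = "the printer has paper" (True).

S1: Parsed as (W -> L) -> R

W -> L = False -> True = True
(W -> L) -> R = True -> True = True
Thus S1 is true.

S2: In symbols: not L or R

not L = not True = False
not L or R = False or True = True
Thus S2 is true.

S1 true / S2 true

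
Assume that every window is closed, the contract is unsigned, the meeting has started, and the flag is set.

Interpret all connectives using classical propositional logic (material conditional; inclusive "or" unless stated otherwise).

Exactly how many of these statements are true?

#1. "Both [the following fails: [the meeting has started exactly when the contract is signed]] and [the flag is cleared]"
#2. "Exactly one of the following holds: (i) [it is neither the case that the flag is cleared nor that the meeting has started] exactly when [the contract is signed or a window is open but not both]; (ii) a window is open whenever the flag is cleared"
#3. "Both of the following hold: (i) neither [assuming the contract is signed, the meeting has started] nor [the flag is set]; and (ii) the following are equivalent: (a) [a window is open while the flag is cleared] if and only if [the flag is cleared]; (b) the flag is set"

Let K = "the meeting has started" (True), L = "the contract is signed" (False), R = "the flag is set" (True), P = "a window is open" (False).

#1: Formalization: not (K iff L) and not R

K iff L = True iff False = False
not (K iff L) = not False = True
not R = not True = False
not (K iff L) and not R = True and False = False
So #1 is false.

#2: Formalization: ((not R nor K) iff (L xor P)) xor (not R -> P)

not R = not True = False
not R nor K = False nor True = False
L xor P = False xor False = False
(not R nor K) iff (L xor P) = False iff False = True
not R = not True = False
not R -> P = False -> False = True
((not R nor K) iff (L xor P)) xor (not R -> P) = True xor True = False
Hence #2 is false.

#3: Parsed as ((L -> K) nor R) and (((P and not R) iff not R) iff R)

L -> K = False -> True = True
(L -> K) nor R = True nor True = False
not R = not True = False
P and not R = False and False = False
not R = not True = False
(P and not R) iff not R = False iff False = True
((P and not R) iff not R) iff R = True iff True = True
((L -> K) nor R) and (((P and not R) iff not R) iff R) = False and True = False
Thus #3 is false.

Count: 0.

0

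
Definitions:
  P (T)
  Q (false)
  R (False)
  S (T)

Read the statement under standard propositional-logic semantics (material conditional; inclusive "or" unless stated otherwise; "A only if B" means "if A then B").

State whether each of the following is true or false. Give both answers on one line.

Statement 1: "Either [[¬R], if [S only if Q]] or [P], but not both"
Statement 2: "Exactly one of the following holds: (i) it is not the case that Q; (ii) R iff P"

Statement 1: Formalization: ((S -> Q) -> ~R) xor P

S -> Q = T -> F = F
~R = ~F = T
(S -> Q) -> ~R = F -> T = T
((S -> Q) -> ~R) xor P = T xor T = F
Thus Statement 1 is false.

Statement 2: In symbols: ~Q xor (R <-> P)

~Q = ~F = T
R <-> P = F <-> T = F
~Q xor (R <-> P) = T xor F = T
Hence Statement 2 is true.

Statement 1 F / Statement 2 T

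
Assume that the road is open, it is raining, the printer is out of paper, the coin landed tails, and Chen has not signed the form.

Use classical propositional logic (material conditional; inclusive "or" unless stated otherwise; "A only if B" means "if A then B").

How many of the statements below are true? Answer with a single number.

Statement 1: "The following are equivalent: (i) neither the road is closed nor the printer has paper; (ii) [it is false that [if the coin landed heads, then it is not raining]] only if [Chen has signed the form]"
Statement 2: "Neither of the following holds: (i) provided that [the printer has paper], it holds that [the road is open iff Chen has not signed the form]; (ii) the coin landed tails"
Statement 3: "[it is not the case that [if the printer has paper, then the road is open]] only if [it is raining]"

Let S = "the road is closed" (F), N = "the printer has paper" (F), L = "the coin landed heads" (F), P = "it is raining" (T), U = "Chen has signed the form" (F).

Statement 1: Formalization: (S nor N) <-> (~(L -> ~P) -> U)

S nor N = F nor F = T
~P = ~T = F
L -> ~P = F -> F = T
~(L -> ~P) = ~T = F
~(L -> ~P) -> U = F -> F = T
(S nor N) <-> (~(L -> ~P) -> U) = T <-> T = T
So Statement 1 is true.

Statement 2: In symbols: (N -> (~S <-> ~U)) nor ~L

~S = ~F = T
~U = ~F = T
~S <-> ~U = T <-> T = T
N -> (~S <-> ~U) = F -> T = T
~L = ~F = T
(N -> (~S <-> ~U)) nor ~L = T nor T = F
Thus Statement 2 is false.

Statement 3: In symbols: ~(N -> ~S) -> P

~S = ~F = T
N -> ~S = F -> T = T
~(N -> ~S) = ~T = F
~(N -> ~S) -> P = F -> T = T
So Statement 3 is true.

True statements: 2.

2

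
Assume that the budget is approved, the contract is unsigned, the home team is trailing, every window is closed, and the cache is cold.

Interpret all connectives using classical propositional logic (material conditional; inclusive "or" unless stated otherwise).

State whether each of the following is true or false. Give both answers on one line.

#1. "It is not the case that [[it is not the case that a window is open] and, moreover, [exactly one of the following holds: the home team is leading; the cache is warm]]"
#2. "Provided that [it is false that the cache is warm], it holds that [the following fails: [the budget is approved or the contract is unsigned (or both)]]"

#1 true; #2 false

Let S = "a window is open" (F), U = "the home team is leading" (F), G = "the cache is warm" (F), W = "the budget is approved" (T), H = "the contract is signed" (F).

#1: This is ¬(¬S ∧ (U ⊕ G)).

¬S = ¬F = T
U ⊕ G = F ⊕ F = F
¬S ∧ (U ⊕ G) = T ∧ F = F
¬(¬S ∧ (U ⊕ G)) = ¬F = T
Thus #1 is true.

#2: Parsed as ¬G → ¬(W ∨ ¬H)

¬G = ¬F = T
¬H = ¬F = T
W ∨ ¬H = T ∨ T = T
¬(W ∨ ¬H) = ¬T = F
¬G → ¬(W ∨ ¬H) = T → F = F
So #2 is false.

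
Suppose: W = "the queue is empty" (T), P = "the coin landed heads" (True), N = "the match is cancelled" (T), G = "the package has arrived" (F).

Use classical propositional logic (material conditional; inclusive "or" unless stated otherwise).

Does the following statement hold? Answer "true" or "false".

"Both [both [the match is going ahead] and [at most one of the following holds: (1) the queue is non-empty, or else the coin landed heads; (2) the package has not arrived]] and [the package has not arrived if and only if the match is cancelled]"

This is (~N & ((~W | P) nand ~G)) & (~G <-> N).

~N = ~T = F
~W = ~T = F
~W | P = F | T = T
~G = ~F = T
(~W | P) nand ~G = T nand T = F
~N & ((~W | P) nand ~G) = F & F = F
~G = ~F = T
~G <-> N = T <-> T = T
(~N & ((~W | P) nand ~G)) & (~G <-> N) = F & T = F

false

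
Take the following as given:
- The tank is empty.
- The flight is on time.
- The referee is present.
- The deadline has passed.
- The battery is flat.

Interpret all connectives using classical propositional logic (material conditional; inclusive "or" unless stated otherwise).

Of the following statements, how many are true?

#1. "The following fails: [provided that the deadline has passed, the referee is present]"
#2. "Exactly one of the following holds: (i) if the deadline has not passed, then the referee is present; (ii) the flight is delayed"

Let R = "the deadline has passed" (True), W = "the referee is present" (True), N = "the flight is delayed" (False).

#1: This is not (R -> W).

R -> W = True -> True = True
not (R -> W) = not True = False
So #1 is false.

#2: This is (not R -> W) xor N.

not R = not True = False
not R -> W = False -> True = True
(not R -> W) xor N = True xor False = True
Thus #2 is true.

1 of the 2 statements is true.

1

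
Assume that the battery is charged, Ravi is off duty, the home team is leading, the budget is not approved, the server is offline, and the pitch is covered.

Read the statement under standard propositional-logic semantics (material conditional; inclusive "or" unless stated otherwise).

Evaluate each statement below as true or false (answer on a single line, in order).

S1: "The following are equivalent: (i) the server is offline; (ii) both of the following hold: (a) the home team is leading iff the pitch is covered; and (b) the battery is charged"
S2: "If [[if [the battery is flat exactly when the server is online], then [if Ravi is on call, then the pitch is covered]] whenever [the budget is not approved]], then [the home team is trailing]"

Let U = "the server is online" (F), R = "the home team is leading" (T), V = "the pitch is covered" (T), P = "the battery is charged" (T), S = "the budget is approved" (F), Q = "Ravi is on call" (F).

S1: In symbols: ¬U ↔ ((R ↔ V) ∧ P)

¬U = ¬F = T
R ↔ V = T ↔ T = T
(R ↔ V) ∧ P = T ∧ T = T
¬U ↔ ((R ↔ V) ∧ P) = T ↔ T = T
Hence S1 is true.

S2: Formalization: (¬S → ((¬P ↔ U) → (Q → V))) → ¬R

¬S = ¬F = T
¬P = ¬T = F
¬P ↔ U = F ↔ F = T
Q → V = F → T = T
(¬P ↔ U) → (Q → V) = T → T = T
¬S → ((¬P ↔ U) → (Q → V)) = T → T = T
¬R = ¬T = F
(¬S → ((¬P ↔ U) → (Q → V))) → ¬R = T → F = F
So S2 is false.

S1 T; S2 F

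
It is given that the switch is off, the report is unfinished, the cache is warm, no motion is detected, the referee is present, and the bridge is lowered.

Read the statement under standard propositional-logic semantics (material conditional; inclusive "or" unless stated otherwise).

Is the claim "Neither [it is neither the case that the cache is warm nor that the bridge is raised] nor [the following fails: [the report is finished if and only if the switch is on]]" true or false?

true

Let R = "the cache is warm" (T), V = "the bridge is raised" (F), Q = "the report is finished" (F), P = "the switch is on" (F).
This is (R nor V) nor ~(Q <-> P).

R nor V = T nor F = F
Q <-> P = F <-> F = T
~(Q <-> P) = ~T = F
(R nor V) nor ~(Q <-> P) = F nor F = T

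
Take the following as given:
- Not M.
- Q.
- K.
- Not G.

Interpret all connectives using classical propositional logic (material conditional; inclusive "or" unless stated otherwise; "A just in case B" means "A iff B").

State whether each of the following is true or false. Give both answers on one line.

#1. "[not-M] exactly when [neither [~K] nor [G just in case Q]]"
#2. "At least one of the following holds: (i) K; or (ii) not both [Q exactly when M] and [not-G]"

#1 T, #2 T

#1: This is ¬M ↔ (¬K ↓ (G ↔ Q)).

¬M = ¬F = T
¬K = ¬T = F
G ↔ Q = F ↔ T = F
¬K ↓ (G ↔ Q) = F ↓ F = T
¬M ↔ (¬K ↓ (G ↔ Q)) = T ↔ T = T
Hence #1 is true.

#2: Parsed as K ∨ ((Q ↔ M) ↑ ¬G)

Q ↔ M = T ↔ F = F
¬G = ¬F = T
(Q ↔ M) ↑ ¬G = F ↑ T = T
K ∨ ((Q ↔ M) ↑ ¬G) = T ∨ T = T
So #2 is true.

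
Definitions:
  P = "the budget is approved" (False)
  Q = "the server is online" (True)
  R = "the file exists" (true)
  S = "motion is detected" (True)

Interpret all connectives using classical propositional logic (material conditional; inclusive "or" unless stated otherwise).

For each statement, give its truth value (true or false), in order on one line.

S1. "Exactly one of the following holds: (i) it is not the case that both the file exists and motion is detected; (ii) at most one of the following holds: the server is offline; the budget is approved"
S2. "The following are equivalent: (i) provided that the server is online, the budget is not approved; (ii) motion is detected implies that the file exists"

S1 True; S2 True

S1: This is (R nand S) xor (not Q nand P).

R nand S = True nand True = False
not Q = not True = False
not Q nand P = False nand False = True
(R nand S) xor (not Q nand P) = False xor True = True
So S1 is true.

S2: This is (Q -> not P) iff (S -> R).

not P = not False = True
Q -> not P = True -> True = True
S -> R = True -> True = True
(Q -> not P) iff (S -> R) = True iff True = True
So S2 is true.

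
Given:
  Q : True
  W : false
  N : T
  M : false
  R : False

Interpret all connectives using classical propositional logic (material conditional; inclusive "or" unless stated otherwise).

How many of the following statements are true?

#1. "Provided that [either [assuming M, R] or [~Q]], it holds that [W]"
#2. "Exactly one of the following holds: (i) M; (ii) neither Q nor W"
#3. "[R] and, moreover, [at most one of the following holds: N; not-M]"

#1: This is ((M -> R) or not Q) -> W.

M -> R = False -> False = True
not Q = not True = False
(M -> R) or not Q = True or False = True
((M -> R) or not Q) -> W = True -> False = False
So #1 is false.

#2: This is M xor (Q nor W).

Q nor W = True nor False = False
M xor (Q nor W) = False xor False = False
So #2 is false.

#3: Formalization: R and (N nand not M)

not M = not False = True
N nand not M = True nand True = False
R and (N nand not M) = False and False = False
Thus #3 is false.

Count: 0.

0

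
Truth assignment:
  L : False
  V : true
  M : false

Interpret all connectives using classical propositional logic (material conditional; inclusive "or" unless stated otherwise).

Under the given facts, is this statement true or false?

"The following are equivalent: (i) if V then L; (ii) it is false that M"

This is (V → L) ↔ ¬M.

V → L = T → F = F
¬M = ¬F = T
(V → L) ↔ ¬M = F ↔ T = F

False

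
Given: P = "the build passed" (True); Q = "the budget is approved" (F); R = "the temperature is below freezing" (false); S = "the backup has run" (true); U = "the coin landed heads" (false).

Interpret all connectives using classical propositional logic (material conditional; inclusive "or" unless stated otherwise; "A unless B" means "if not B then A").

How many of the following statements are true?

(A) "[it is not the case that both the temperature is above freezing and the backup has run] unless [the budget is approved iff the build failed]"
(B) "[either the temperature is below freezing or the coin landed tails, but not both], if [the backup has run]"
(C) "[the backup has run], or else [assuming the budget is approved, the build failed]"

3

(A): Formalization: (¬R ↑ S) ∨ (Q ↔ ¬P)

¬R = ¬F = T
¬R ↑ S = T ↑ T = F
¬P = ¬T = F
Q ↔ ¬P = F ↔ F = T
(¬R ↑ S) ∨ (Q ↔ ¬P) = F ∨ T = T
Hence (A) is true.

(B): This is S → (R ⊕ ¬U).

¬U = ¬F = T
R ⊕ ¬U = F ⊕ T = T
S → (R ⊕ ¬U) = T → T = T
Hence (B) is true.

(C): This is S ∨ (Q → ¬P).

¬P = ¬T = F
Q → ¬P = F → F = T
S ∨ (Q → ¬P) = T ∨ T = T
Thus (C) is true.

Count: 3.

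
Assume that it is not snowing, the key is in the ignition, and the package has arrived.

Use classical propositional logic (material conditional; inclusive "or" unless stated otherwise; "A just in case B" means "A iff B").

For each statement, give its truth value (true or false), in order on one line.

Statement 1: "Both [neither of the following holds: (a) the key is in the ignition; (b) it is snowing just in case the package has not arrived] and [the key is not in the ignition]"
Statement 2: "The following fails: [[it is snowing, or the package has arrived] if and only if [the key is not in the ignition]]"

Statement 1 false; Statement 2 true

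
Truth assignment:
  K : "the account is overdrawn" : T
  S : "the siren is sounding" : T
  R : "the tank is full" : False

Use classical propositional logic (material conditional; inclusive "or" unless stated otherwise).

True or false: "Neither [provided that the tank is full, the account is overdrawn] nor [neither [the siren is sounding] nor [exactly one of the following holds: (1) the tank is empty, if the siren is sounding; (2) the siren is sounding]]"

Values: R=F, K=T, S=T.
In symbols: (R -> K) nor (S nor ((S -> ~R) xor S))

R -> K = F -> T = T
~R = ~F = T
S -> ~R = T -> T = T
(S -> ~R) xor S = T xor T = F
S nor ((S -> ~R) xor S) = T nor F = F
(R -> K) nor (S nor ((S -> ~R) xor S)) = T nor F = F

False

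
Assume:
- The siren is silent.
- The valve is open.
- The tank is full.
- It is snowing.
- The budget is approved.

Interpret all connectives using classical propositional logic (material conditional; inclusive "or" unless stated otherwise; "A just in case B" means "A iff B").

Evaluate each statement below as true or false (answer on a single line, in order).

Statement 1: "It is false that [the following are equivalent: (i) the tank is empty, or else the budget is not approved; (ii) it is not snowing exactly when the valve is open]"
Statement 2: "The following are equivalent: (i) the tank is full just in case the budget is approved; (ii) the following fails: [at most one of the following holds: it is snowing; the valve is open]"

Let R = "the tank is full" (True), U = "the budget is approved" (True), S = "it is snowing" (True), Q = "the valve is open" (True).

Statement 1: This is not ((not R or not U) iff (not S iff Q)).

not R = not True = False
not U = not True = False
not R or not U = False or False = False
not S = not True = False
not S iff Q = False iff True = False
(not R or not U) iff (not S iff Q) = False iff False = True
not ((not R or not U) iff (not S iff Q)) = not True = False
Thus Statement 1 is false.

Statement 2: Parsed as (R iff U) iff not (S nand Q)

R iff U = True iff True = True
S nand Q = True nand True = False
not (S nand Q) = not False = True
(R iff U) iff not (S nand Q) = True iff True = True
So Statement 2 is true.

Statement 1 false / Statement 2 true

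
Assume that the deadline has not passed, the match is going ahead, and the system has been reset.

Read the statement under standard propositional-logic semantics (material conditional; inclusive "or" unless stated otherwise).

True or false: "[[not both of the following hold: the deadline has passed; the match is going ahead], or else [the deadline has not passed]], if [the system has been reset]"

True

Let R = "the system has been reset" (T), P = "the deadline has passed" (F), Q = "the match is cancelled" (F).
This is R → ((P ↑ ¬Q) ∨ ¬P).

¬Q = ¬F = T
P ↑ ¬Q = F ↑ T = T
¬P = ¬F = T
(P ↑ ¬Q) ∨ ¬P = T ∨ T = T
R → ((P ↑ ¬Q) ∨ ¬P) = T → T = T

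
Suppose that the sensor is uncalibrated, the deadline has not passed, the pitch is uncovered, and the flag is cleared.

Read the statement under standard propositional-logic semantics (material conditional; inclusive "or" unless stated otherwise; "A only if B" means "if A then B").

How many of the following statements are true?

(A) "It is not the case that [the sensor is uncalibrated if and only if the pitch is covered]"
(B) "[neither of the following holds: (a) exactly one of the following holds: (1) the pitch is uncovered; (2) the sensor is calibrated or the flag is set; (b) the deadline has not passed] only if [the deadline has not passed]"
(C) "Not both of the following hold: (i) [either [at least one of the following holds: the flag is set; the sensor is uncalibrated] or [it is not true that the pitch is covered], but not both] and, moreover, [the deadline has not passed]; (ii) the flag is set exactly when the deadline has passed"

3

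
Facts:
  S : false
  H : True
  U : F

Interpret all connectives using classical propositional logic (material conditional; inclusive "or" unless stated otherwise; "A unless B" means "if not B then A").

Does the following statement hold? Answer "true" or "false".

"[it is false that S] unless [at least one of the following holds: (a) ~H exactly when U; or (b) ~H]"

true

Values: S=False, H=True, U=False.
Formalization: not S or ((not H iff U) or not H)

not S = not False = True
not H = not True = False
not H iff U = False iff False = True
not H = not True = False
(not H iff U) or not H = True or False = True
not S or ((not H iff U) or not H) = True or True = True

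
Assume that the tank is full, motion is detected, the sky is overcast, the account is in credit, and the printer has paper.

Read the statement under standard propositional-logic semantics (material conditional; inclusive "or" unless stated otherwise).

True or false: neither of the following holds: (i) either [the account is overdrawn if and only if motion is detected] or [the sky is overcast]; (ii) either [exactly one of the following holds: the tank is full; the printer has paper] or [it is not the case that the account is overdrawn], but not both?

The statement is false.

Let S = "the account is overdrawn" (False), Q = "motion is detected" (True), R = "the sky is overcast" (True), P = "the tank is full" (True), U = "the printer has paper" (True).
Parsed as ((S iff Q) or R) nor ((P xor U) xor not S)

S iff Q = False iff True = False
(S iff Q) or R = False or True = True
P xor U = True xor True = False
not S = not False = True
(P xor U) xor not S = False xor True = True
((S iff Q) or R) nor ((P xor U) xor not S) = True nor True = False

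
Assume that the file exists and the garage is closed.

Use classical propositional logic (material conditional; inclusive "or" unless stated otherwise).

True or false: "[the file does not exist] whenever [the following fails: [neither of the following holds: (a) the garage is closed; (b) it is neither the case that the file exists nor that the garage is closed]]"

Let V = "the garage is closed" (T), H = "the file exists" (T).
Formalization: ~(V nor (H nor V)) -> ~H

H nor V = T nor T = F
V nor (H nor V) = T nor F = F
~(V nor (H nor V)) = ~F = T
~H = ~T = F
~(V nor (H nor V)) -> ~H = T -> F = F

False.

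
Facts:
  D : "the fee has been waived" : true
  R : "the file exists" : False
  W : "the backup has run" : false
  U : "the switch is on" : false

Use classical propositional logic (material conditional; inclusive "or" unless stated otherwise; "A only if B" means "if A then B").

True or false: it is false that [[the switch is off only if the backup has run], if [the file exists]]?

Values: R=F, U=F, W=F.
Formalization: ¬(R → (¬U → W))

¬U = ¬F = T
¬U → W = T → F = F
R → (¬U → W) = F → F = T
¬(R → (¬U → W)) = ¬T = F

False.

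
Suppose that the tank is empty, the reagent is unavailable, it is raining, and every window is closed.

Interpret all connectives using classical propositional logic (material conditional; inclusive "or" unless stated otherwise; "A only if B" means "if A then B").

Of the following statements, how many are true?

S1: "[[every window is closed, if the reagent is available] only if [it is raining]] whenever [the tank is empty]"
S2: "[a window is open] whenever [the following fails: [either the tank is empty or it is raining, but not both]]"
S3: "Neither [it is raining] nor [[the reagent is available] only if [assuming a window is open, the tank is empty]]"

1

Let D = "the tank is full" (False), U = "the reagent is available" (False), G = "a window is open" (False), K = "it is raining" (True).

S1: Parsed as not D -> ((U -> not G) -> K)

not D = not False = True
not G = not False = True
U -> not G = False -> True = True
(U -> not G) -> K = True -> True = True
not D -> ((U -> not G) -> K) = True -> True = True
Hence S1 is true.

S2: Parsed as not (not D xor K) -> G

not D = not False = True
not D xor K = True xor True = False
not (not D xor K) = not False = True
not (not D xor K) -> G = True -> False = False
Thus S2 is false.

S3: Parsed as K nor (U -> (G -> not D))

not D = not False = True
G -> not D = False -> True = True
U -> (G -> not D) = False -> True = True
K nor (U -> (G -> not D)) = True nor True = False
Thus S3 is false.

True statements: 1 (S1).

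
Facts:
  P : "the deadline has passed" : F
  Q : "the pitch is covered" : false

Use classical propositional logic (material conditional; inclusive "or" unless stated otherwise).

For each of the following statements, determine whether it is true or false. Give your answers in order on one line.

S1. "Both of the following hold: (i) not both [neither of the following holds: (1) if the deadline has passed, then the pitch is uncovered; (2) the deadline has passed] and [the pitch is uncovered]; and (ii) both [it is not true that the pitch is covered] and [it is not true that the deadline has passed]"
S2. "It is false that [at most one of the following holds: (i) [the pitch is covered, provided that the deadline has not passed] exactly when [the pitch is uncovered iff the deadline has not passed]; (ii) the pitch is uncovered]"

S1: In symbols: (((P → ¬Q) ↓ P) ↑ ¬Q) ∧ (¬Q ∧ ¬P)

¬Q = ¬F = T
P → ¬Q = F → T = T
(P → ¬Q) ↓ P = T ↓ F = F
¬Q = ¬F = T
((P → ¬Q) ↓ P) ↑ ¬Q = F ↑ T = T
¬Q = ¬F = T
¬P = ¬F = T
¬Q ∧ ¬P = T ∧ T = T
(((P → ¬Q) ↓ P) ↑ ¬Q) ∧ (¬Q ∧ ¬P) = T ∧ T = T
So S1 is true.

S2: This is ¬(((¬P → Q) ↔ (¬Q ↔ ¬P)) ↑ ¬Q).

¬P = ¬F = T
¬P → Q = T → F = F
¬Q = ¬F = T
¬P = ¬F = T
¬Q ↔ ¬P = T ↔ T = T
(¬P → Q) ↔ (¬Q ↔ ¬P) = F ↔ T = F
¬Q = ¬F = T
((¬P → Q) ↔ (¬Q ↔ ¬P)) ↑ ¬Q = F ↑ T = T
¬(((¬P → Q) ↔ (¬Q ↔ ¬P)) ↑ ¬Q) = ¬T = F
Hence S2 is false.

S1 T, S2 F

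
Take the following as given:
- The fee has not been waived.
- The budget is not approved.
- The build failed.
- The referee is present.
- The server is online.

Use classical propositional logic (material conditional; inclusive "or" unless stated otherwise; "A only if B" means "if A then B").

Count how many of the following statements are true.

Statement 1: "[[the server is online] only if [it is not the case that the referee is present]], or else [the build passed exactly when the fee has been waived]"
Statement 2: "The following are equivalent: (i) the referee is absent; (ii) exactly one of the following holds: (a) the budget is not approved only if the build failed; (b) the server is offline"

1

Let U = "the server is online" (True), S = "the referee is present" (True), R = "the build passed" (False), P = "the fee has been waived" (False), Q = "the budget is approved" (False).

Statement 1: Formalization: (U -> not S) or (R iff P)

not S = not True = False
U -> not S = True -> False = False
R iff P = False iff False = True
(U -> not S) or (R iff P) = False or True = True
Hence Statement 1 is true.

Statement 2: This is not S iff ((not Q -> not R) xor not U).

not S = not True = False
not Q = not False = True
not R = not False = True
not Q -> not R = True -> True = True
not U = not True = False
(not Q -> not R) xor not U = True xor False = True
not S iff ((not Q -> not R) xor not U) = False iff True = False
Thus Statement 2 is false.

Count: 1.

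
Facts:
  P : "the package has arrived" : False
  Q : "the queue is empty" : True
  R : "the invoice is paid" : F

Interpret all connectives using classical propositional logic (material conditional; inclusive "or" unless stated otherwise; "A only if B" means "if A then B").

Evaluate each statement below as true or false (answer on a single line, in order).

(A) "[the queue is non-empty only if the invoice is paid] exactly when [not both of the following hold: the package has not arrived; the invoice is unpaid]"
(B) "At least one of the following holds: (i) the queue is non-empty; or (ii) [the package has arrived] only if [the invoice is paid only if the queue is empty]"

(A) false, (B) true

(A): This is (¬Q → R) ↔ (¬P ↑ ¬R).

¬Q = ¬T = F
¬Q → R = F → F = T
¬P = ¬F = T
¬R = ¬F = T
¬P ↑ ¬R = T ↑ T = F
(¬Q → R) ↔ (¬P ↑ ¬R) = T ↔ F = F
So (A) is false.

(B): Parsed as ¬Q ∨ (P → (R → Q))

¬Q = ¬T = F
R → Q = F → T = T
P → (R → Q) = F → T = T
¬Q ∨ (P → (R → Q)) = F ∨ T = T
So (B) is true.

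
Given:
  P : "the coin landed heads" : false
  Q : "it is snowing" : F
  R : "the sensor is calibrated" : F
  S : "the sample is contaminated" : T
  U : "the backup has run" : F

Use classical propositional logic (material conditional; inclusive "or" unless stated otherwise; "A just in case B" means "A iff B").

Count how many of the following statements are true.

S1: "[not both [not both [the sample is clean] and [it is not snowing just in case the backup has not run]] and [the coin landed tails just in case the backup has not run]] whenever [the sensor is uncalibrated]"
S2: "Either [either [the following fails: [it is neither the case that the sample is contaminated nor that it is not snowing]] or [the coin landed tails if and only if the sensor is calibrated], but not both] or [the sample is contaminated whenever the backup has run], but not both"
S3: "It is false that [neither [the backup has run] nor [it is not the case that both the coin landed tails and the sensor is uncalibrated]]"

S1: Parsed as ~R -> ((~S nand (~Q <-> ~U)) nand (~P <-> ~U))

~R = ~F = T
~S = ~T = F
~Q = ~F = T
~U = ~F = T
~Q <-> ~U = T <-> T = T
~S nand (~Q <-> ~U) = F nand T = T
~P = ~F = T
~U = ~F = T
~P <-> ~U = T <-> T = T
(~S nand (~Q <-> ~U)) nand (~P <-> ~U) = T nand T = F
~R -> ((~S nand (~Q <-> ~U)) nand (~P <-> ~U)) = T -> F = F
So S1 is false.

S2: Parsed as (~(S nor ~Q) xor (~P <-> R)) xor (U -> S)

~Q = ~F = T
S nor ~Q = T nor T = F
~(S nor ~Q) = ~F = T
~P = ~F = T
~P <-> R = T <-> F = F
~(S nor ~Q) xor (~P <-> R) = T xor F = T
U -> S = F -> T = T
(~(S nor ~Q) xor (~P <-> R)) xor (U -> S) = T xor T = F
So S2 is false.

S3: Parsed as ~(U nor (~P nand ~R))

~P = ~F = T
~R = ~F = T
~P nand ~R = T nand T = F
U nor (~P nand ~R) = F nor F = T
~(U nor (~P nand ~R)) = ~T = F
Thus S3 is false.

Count: 0.

0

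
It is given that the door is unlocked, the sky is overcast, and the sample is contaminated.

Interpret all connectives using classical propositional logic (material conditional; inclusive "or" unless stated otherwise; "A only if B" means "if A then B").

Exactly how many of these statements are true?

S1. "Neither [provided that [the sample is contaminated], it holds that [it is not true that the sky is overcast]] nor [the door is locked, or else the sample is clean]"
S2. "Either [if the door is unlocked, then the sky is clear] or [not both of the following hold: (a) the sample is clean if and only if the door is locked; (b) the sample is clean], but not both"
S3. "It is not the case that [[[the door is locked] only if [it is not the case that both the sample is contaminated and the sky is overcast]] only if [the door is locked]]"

Let K = "the sample is contaminated" (T), H = "the sky is overcast" (T), M = "the door is locked" (F).

S1: This is (K → ¬H) ↓ (M ∨ ¬K).

¬H = ¬T = F
K → ¬H = T → F = F
¬K = ¬T = F
M ∨ ¬K = F ∨ F = F
(K → ¬H) ↓ (M ∨ ¬K) = F ↓ F = T
Hence S1 is true.

S2: Parsed as (¬M → ¬H) ⊕ ((¬K ↔ M) ↑ ¬K)

¬M = ¬F = T
¬H = ¬T = F
¬M → ¬H = T → F = F
¬K = ¬T = F
¬K ↔ M = F ↔ F = T
¬K = ¬T = F
(¬K ↔ M) ↑ ¬K = T ↑ F = T
(¬M → ¬H) ⊕ ((¬K ↔ M) ↑ ¬K) = F ⊕ T = T
So S2 is true.

S3: In symbols: ¬((M → (K ↑ H)) → M)

K ↑ H = T ↑ T = F
M → (K ↑ H) = F → F = T
(M → (K ↑ H)) → M = T → F = F
¬((M → (K ↑ H)) → M) = ¬F = T
So S3 is true.

Count: 3.

3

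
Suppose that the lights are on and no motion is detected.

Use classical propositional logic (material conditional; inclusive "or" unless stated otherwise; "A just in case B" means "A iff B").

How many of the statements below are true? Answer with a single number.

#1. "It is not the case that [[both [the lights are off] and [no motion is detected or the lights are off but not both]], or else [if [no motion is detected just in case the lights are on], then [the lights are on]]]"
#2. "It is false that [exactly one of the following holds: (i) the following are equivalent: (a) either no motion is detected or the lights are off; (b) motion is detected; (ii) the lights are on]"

0

Let D = "the lights are on" (T), W = "motion is detected" (F).

#1: Formalization: ~((~D & (~W xor ~D)) | ((~W <-> D) -> D))

~D = ~T = F
~W = ~F = T
~D = ~T = F
~W xor ~D = T xor F = T
~D & (~W xor ~D) = F & T = F
~W = ~F = T
~W <-> D = T <-> T = T
(~W <-> D) -> D = T -> T = T
(~D & (~W xor ~D)) | ((~W <-> D) -> D) = F | T = T
~((~D & (~W xor ~D)) | ((~W <-> D) -> D)) = ~T = F
Hence #1 is false.

#2: Formalization: ~(((~W | ~D) <-> W) xor D)

~W = ~F = T
~D = ~T = F
~W | ~D = T | F = T
(~W | ~D) <-> W = T <-> F = F
((~W | ~D) <-> W) xor D = F xor T = T
~(((~W | ~D) <-> W) xor D) = ~T = F
Thus #2 is false.

0 of the 2 statements are true (none).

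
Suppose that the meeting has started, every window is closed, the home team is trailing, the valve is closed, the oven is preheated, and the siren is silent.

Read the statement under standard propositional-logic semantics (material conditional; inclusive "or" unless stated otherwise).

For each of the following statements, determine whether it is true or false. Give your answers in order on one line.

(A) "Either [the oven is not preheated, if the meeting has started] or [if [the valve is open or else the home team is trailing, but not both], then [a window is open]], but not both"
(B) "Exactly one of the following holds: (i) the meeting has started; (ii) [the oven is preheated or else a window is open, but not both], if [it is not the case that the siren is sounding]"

Let P = "the meeting has started" (T), U = "the oven is preheated" (T), S = "the valve is open" (F), R = "the home team is leading" (F), Q = "a window is open" (F), V = "the siren is sounding" (F).

(A): Parsed as (P -> ~U) xor ((S xor ~R) -> Q)

~U = ~T = F
P -> ~U = T -> F = F
~R = ~F = T
S xor ~R = F xor T = T
(S xor ~R) -> Q = T -> F = F
(P -> ~U) xor ((S xor ~R) -> Q) = F xor F = F
Hence (A) is false.

(B): Formalization: P xor (~V -> (U xor Q))

~V = ~F = T
U xor Q = T xor F = T
~V -> (U xor Q) = T -> T = T
P xor (~V -> (U xor Q)) = T xor T = F
Hence (B) is false.

(A) False; (B) False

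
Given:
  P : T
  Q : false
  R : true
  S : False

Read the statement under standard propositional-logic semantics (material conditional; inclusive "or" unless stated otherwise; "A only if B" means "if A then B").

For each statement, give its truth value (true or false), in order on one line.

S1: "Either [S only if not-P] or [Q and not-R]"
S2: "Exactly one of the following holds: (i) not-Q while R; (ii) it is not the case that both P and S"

S1: Formalization: (S -> ~P) | (Q & ~R)

~P = ~T = F
S -> ~P = F -> F = T
~R = ~T = F
Q & ~R = F & F = F
(S -> ~P) | (Q & ~R) = T | F = T
Hence S1 is true.

S2: This is (~Q & R) xor (P nand S).

~Q = ~F = T
~Q & R = T & T = T
P nand S = T nand F = T
(~Q & R) xor (P nand S) = T xor T = F
Hence S2 is false.

S1 True, S2 False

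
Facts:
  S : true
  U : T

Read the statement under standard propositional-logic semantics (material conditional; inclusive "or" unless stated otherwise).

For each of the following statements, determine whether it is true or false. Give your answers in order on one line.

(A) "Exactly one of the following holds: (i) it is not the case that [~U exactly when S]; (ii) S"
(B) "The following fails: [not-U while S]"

(A) false, (B) true

(A): Parsed as ¬(¬U ↔ S) ⊕ S

¬U = ¬T = F
¬U ↔ S = F ↔ T = F
¬(¬U ↔ S) = ¬F = T
¬(¬U ↔ S) ⊕ S = T ⊕ T = F
Thus (A) is false.

(B): This is ¬(¬U ∧ S).

¬U = ¬T = F
¬U ∧ S = F ∧ T = F
¬(¬U ∧ S) = ¬F = T
Thus (B) is true.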